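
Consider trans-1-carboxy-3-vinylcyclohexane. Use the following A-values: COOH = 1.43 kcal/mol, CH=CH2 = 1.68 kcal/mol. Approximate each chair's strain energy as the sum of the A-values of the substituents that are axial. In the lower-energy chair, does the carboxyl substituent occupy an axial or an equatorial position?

C1 and C3 have the same parity, so for the trans isomer the two substituents are one axial and one equatorial in each chair.
Chair I (carboxyl axial, vinyl equatorial): E = 1.43 kcal/mol.
Chair II (carboxyl equatorial, vinyl axial): E = 1.68 kcal/mol.
Chair I is the more stable (lower-energy) conformer, and in that chair the carboxyl group is axial.

axial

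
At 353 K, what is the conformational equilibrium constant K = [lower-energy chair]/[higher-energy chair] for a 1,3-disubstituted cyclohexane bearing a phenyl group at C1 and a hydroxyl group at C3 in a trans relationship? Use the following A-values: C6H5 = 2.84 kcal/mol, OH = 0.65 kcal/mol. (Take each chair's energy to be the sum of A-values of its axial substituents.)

C1 and C3 have the same parity, so for the trans isomer the two substituents are one axial and one equatorial in each chair.
Chair I (phenyl axial, hydroxyl equatorial): E = 2.84 kcal/mol; chair II (phenyl equatorial, hydroxyl axial): E = 0.65 kcal/mol.
ΔG = 2.19 kcal/mol between the two chairs.
K = exp(ΔG/RT) with R = 1.987×10⁻³ kcal mol⁻¹ K⁻¹ and T = 353 K gives K ≈ 22.7.

K ≈ 22.7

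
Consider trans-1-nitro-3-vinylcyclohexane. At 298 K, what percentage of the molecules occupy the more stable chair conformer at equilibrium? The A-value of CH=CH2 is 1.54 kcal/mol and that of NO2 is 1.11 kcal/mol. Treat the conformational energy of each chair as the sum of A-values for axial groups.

67.4%

C1 and C3 have the same parity, so for the trans isomer the two substituents are one axial and one equatorial in each chair.
Chair I (vinyl axial, nitro equatorial): E = 1.54 kcal/mol; chair II (vinyl equatorial, nitro axial): E = 1.11 kcal/mol.
ΔG = 0.43 kcal/mol between the two chairs.
K = exp(ΔG/RT) with R = 1.987×10⁻³ kcal mol⁻¹ K⁻¹ and T = 298 K gives K ≈ 2.07.
Fraction in the lower-energy chair = K/(K+1) = 67.4%.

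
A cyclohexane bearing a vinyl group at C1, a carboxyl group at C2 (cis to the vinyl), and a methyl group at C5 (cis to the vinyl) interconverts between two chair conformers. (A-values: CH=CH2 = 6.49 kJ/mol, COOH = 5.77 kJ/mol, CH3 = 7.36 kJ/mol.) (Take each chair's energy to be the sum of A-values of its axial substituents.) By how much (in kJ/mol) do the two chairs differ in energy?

8.08 kJ/mol

Chair I (vinyl axial, carboxyl equatorial, methyl axial): E = 13.85 kJ/mol.
Chair II (vinyl equatorial, carboxyl axial, methyl equatorial): E = 5.77 kJ/mol.
ΔE = 13.85 − 5.77 = 8.08 kJ/mol; chair II is more stable.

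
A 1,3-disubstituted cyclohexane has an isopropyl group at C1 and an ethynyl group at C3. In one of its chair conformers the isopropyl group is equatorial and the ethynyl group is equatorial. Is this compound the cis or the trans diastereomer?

C1 and C3 have the same parity, so their axial bonds point in the same direction.
With same-parity carbons, two substituents on the same face are both axial or both equatorial; opposite faces give one of each.
Here the groups are equatorial/equatorial → same face → cis.

cis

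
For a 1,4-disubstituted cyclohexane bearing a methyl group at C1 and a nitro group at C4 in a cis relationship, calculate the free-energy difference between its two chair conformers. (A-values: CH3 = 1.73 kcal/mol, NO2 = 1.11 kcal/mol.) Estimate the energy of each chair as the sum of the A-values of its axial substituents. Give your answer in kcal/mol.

C1 and C4 have opposite parity, so for the cis isomer the two substituents are one axial and one equatorial in each chair.
Chair I (methyl axial, nitro equatorial): E = 1.73 kcal/mol.
Chair II (methyl equatorial, nitro axial): E = 1.11 kcal/mol.
ΔE = 1.73 − 1.11 = 0.62 kcal/mol; chair II is more stable.

0.62 kcal/mol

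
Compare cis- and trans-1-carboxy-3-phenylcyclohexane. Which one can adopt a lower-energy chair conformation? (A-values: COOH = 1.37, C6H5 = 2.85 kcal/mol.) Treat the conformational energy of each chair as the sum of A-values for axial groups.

cis

At 1,3 positions (parity same): cis → (e,e or a,a); trans → (a,e or e,a).
Best chair for cis: E = 0.00 kcal/mol; best chair for trans: E = 1.37 kcal/mol.
The cis isomer is lower by 1.37 kcal/mol.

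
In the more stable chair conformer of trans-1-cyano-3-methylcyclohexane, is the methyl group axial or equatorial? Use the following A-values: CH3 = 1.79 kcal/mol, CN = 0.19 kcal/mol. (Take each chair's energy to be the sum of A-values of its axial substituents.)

C1 and C3 have the same parity, so for the trans isomer the two substituents are one axial and one equatorial in each chair.
Chair I (methyl axial, cyano equatorial): E = 1.79 kcal/mol.
Chair II (methyl equatorial, cyano axial): E = 0.19 kcal/mol.
Chair II is the more stable (lower-energy) conformer, and in that chair the methyl group is equatorial.

equatorial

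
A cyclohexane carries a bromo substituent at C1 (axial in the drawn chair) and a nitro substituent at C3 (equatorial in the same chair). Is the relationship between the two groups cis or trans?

C1 and C3 have the same parity, so their axial bonds point in the same direction.
With same-parity carbons, two substituents on the same face are both axial or both equatorial; opposite faces give one of each.
Here the groups are axial/equatorial → opposite face → trans.

trans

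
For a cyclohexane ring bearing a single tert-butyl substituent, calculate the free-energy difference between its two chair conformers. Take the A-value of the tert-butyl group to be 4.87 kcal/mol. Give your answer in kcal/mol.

A monosubstituted cyclohexane has one chair with the tert-butyl group axial (E = A = 4.87 kcal/mol) and one with it equatorial (E = 0).
ΔE = 4.87 − 0 = 4.87 kcal/mol.

4.87 kcal/mol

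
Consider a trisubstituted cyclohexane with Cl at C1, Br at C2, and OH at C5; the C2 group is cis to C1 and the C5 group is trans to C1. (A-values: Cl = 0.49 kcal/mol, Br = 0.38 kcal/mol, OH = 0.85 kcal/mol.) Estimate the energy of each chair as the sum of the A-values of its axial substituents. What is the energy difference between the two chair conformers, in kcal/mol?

Chair I (chloro axial, bromo equatorial, hydroxyl equatorial): E = 0.49 kcal/mol.
Chair II (chloro equatorial, bromo axial, hydroxyl axial): E = 1.23 kcal/mol.
ΔE = 1.23 − 0.49 = 0.74 kcal/mol; chair I is more stable.

0.74 kcal/mol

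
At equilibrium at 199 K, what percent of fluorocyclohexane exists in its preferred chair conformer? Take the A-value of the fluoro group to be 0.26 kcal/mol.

One chair has the fluoro group axial (E = 0.26 kcal/mol) and the other has it equatorial (E = 0).
ΔG = 0.26 kcal/mol between the two chairs.
K = exp(ΔG/RT) with R = 1.987×10⁻³ kcal mol⁻¹ K⁻¹ and T = 199 K gives K ≈ 1.93.
Fraction in the lower-energy chair = K/(K+1) = 65.9%.

65.9%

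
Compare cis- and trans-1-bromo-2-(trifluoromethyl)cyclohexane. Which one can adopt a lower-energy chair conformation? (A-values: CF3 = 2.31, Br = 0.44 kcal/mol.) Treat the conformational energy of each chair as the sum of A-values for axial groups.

trans

At 1,2 positions (parity opposite): cis → (a,e or e,a); trans → (e,e or a,a).
Best chair for cis: E = 0.44 kcal/mol; best chair for trans: E = 0.00 kcal/mol.
The trans isomer is lower by 0.44 kcal/mol.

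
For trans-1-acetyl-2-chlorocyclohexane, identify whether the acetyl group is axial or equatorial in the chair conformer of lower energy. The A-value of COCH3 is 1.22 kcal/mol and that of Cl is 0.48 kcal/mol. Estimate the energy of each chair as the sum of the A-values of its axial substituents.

equatorial

C1 and C2 have opposite parity, so for the trans isomer the two substituents are e,e in one chair and a,a in the other.
Chair I (acetyl axial, chloro axial): E = 1.70 kcal/mol.
Chair II (acetyl equatorial, chloro equatorial): E = 0.00 kcal/mol.
Chair II is the more stable (lower-energy) conformer, and in that chair the acetyl group is equatorial.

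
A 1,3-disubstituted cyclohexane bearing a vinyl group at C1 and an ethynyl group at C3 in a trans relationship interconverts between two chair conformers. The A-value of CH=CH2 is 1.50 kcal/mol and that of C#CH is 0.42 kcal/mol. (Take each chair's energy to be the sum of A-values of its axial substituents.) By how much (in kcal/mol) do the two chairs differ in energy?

1.08 kcal/mol

C1 and C3 have the same parity, so for the trans isomer the two substituents are one axial and one equatorial in each chair.
Chair I (vinyl axial, ethynyl equatorial): E = 1.50 kcal/mol.
Chair II (vinyl equatorial, ethynyl axial): E = 0.42 kcal/mol.
ΔE = 1.50 − 0.42 = 1.08 kcal/mol; chair II is more stable.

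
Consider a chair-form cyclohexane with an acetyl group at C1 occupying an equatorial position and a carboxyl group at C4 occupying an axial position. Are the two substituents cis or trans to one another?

cis

C1 and C4 have opposite parity, so their axial bonds point in opposite directions.
With opposite-parity carbons, two substituents on the same face are one axial and one equatorial; opposite faces give both axial or both equatorial.
Here the groups are equatorial/axial → same face → cis.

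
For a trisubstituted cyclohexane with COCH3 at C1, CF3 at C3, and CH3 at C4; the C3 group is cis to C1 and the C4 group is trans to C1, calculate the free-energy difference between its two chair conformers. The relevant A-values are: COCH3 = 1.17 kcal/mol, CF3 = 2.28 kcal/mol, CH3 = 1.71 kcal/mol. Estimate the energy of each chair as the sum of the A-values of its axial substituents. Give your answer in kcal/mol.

5.16 kcal/mol

Chair I (acetyl axial, trifluoromethyl axial, methyl axial): E = 5.16 kcal/mol.
Chair II (acetyl equatorial, trifluoromethyl equatorial, methyl equatorial): E = 0.00 kcal/mol.
ΔE = 5.16 − 0.00 = 5.16 kcal/mol; chair II is more stable.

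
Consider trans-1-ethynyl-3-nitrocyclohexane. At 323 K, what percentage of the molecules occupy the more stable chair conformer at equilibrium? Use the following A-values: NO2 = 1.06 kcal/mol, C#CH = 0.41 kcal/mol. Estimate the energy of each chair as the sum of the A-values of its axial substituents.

73.4%

C1 and C3 have the same parity, so for the trans isomer the two substituents are one axial and one equatorial in each chair.
Chair I (nitro axial, ethynyl equatorial): E = 1.06 kcal/mol; chair II (nitro equatorial, ethynyl axial): E = 0.41 kcal/mol.
ΔG = 0.65 kcal/mol between the two chairs.
K = exp(ΔG/RT) with R = 1.987×10⁻³ kcal mol⁻¹ K⁻¹ and T = 323 K gives K ≈ 2.75.
Fraction in the lower-energy chair = K/(K+1) = 73.4%.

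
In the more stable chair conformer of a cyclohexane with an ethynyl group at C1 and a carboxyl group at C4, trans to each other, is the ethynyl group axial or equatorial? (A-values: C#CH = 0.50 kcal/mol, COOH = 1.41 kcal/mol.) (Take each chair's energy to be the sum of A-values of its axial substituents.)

equatorial

C1 and C4 have opposite parity, so for the trans isomer the two substituents are e,e in one chair and a,a in the other.
Chair I (ethynyl axial, carboxyl axial): E = 1.91 kcal/mol.
Chair II (ethynyl equatorial, carboxyl equatorial): E = 0.00 kcal/mol.
Chair II is the more stable (lower-energy) conformer, and in that chair the ethynyl group is equatorial.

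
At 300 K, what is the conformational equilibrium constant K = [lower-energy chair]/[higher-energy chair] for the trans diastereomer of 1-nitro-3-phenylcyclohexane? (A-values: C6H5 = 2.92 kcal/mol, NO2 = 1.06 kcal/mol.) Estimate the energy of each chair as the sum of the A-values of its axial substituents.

K ≈ 22.7

C1 and C3 have the same parity, so for the trans isomer the two substituents are one axial and one equatorial in each chair.
Chair I (phenyl axial, nitro equatorial): E = 2.92 kcal/mol; chair II (phenyl equatorial, nitro axial): E = 1.06 kcal/mol.
ΔG = 1.86 kcal/mol between the two chairs.
K = exp(ΔG/RT) with R = 1.987×10⁻³ kcal mol⁻¹ K⁻¹ and T = 300 K gives K ≈ 22.7.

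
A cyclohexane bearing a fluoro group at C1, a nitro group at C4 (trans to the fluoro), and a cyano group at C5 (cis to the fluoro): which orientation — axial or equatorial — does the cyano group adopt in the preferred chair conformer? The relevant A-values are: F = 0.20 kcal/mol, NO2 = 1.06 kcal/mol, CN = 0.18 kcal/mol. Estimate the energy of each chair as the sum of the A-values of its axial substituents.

equatorial

Chair I (fluoro axial, nitro axial, cyano axial): E = 1.44 kcal/mol.
Chair II (fluoro equatorial, nitro equatorial, cyano equatorial): E = 0.00 kcal/mol.
Chair II is the more stable (lower-energy) conformer, and in that chair the cyano group is equatorial.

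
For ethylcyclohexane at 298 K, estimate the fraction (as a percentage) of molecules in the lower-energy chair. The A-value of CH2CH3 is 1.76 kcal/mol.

95.1%

One chair has the ethyl group axial (E = 1.76 kcal/mol) and the other has it equatorial (E = 0).
ΔG = 1.76 kcal/mol between the two chairs.
K = exp(ΔG/RT) with R = 1.987×10⁻³ kcal mol⁻¹ K⁻¹ and T = 298 K gives K ≈ 19.5.
Fraction in the lower-energy chair = K/(K+1) = 95.1%.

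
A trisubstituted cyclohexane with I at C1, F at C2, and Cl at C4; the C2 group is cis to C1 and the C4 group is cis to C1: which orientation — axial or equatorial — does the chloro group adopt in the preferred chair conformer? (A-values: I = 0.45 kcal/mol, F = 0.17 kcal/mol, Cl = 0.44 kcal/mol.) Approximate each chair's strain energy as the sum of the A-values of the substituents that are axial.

equatorial

Chair I (iodo axial, fluoro equatorial, chloro equatorial): E = 0.45 kcal/mol.
Chair II (iodo equatorial, fluoro axial, chloro axial): E = 0.61 kcal/mol.
Chair I is the more stable (lower-energy) conformer, and in that chair the chloro group is equatorial.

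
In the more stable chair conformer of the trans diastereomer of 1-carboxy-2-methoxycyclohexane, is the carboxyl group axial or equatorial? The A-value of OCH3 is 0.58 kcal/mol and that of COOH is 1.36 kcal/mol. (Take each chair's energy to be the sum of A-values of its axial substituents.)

C1 and C2 have opposite parity, so for the trans isomer the two substituents are e,e in one chair and a,a in the other.
Chair I (methoxy axial, carboxyl axial): E = 1.94 kcal/mol.
Chair II (methoxy equatorial, carboxyl equatorial): E = 0.00 kcal/mol.
Chair II is the more stable (lower-energy) conformer, and in that chair the carboxyl group is equatorial.

equatorial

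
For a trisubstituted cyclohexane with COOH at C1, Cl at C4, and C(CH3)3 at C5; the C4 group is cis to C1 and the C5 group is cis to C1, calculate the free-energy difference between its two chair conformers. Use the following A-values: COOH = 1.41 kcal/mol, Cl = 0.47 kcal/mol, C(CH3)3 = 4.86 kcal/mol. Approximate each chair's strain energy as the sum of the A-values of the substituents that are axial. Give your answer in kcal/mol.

5.80 kcal/mol

Chair I (carboxyl axial, chloro equatorial, tert-butyl axial): E = 6.27 kcal/mol.
Chair II (carboxyl equatorial, chloro axial, tert-butyl equatorial): E = 0.47 kcal/mol.
ΔE = 6.27 − 0.47 = 5.80 kcal/mol; chair II is more stable.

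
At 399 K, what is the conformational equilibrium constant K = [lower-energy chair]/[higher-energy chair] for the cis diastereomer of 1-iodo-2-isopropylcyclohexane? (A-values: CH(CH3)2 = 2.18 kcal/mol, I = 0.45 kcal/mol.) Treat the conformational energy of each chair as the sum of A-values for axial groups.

C1 and C2 have opposite parity, so for the cis isomer the two substituents are one axial and one equatorial in each chair.
Chair I (isopropyl axial, iodo equatorial): E = 2.18 kcal/mol; chair II (isopropyl equatorial, iodo axial): E = 0.45 kcal/mol.
ΔG = 1.73 kcal/mol between the two chairs.
K = exp(ΔG/RT) with R = 1.987×10⁻³ kcal mol⁻¹ K⁻¹ and T = 399 K gives K ≈ 8.86.

K ≈ 8.86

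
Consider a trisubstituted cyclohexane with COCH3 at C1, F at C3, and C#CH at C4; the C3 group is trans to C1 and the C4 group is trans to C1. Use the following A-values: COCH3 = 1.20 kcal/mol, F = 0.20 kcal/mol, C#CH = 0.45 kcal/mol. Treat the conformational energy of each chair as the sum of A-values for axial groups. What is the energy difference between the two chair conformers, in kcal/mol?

Chair I (acetyl axial, fluoro equatorial, ethynyl axial): E = 1.65 kcal/mol.
Chair II (acetyl equatorial, fluoro axial, ethynyl equatorial): E = 0.20 kcal/mol.
ΔE = 1.65 − 0.20 = 1.45 kcal/mol; chair II is more stable.

1.45 kcal/mol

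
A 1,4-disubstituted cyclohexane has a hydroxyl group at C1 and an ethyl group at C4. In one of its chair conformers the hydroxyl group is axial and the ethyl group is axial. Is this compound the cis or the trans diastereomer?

trans

C1 and C4 have opposite parity, so their axial bonds point in opposite directions.
With opposite-parity carbons, two substituents on the same face are one axial and one equatorial; opposite faces give both axial or both equatorial.
Here the groups are axial/axial → opposite face → trans.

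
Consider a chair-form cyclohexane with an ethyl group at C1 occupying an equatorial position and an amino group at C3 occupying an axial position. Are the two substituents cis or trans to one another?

C1 and C3 have the same parity, so their axial bonds point in the same direction.
With same-parity carbons, two substituents on the same face are both axial or both equatorial; opposite faces give one of each.
Here the groups are equatorial/axial → opposite face → trans.

trans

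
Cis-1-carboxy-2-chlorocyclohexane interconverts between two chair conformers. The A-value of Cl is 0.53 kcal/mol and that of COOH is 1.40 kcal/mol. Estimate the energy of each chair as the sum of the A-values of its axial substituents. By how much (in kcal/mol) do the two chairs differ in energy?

C1 and C2 have opposite parity, so for the cis isomer the two substituents are one axial and one equatorial in each chair.
Chair I (chloro axial, carboxyl equatorial): E = 0.53 kcal/mol.
Chair II (chloro equatorial, carboxyl axial): E = 1.40 kcal/mol.
ΔE = 1.40 − 0.53 = 0.87 kcal/mol; chair I is more stable.

0.87 kcal/mol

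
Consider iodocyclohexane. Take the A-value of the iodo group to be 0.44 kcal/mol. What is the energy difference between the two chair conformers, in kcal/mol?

0.44 kcal/mol

A monosubstituted cyclohexane has one chair with the iodo group axial (E = A = 0.44 kcal/mol) and one with it equatorial (E = 0).
ΔE = 0.44 − 0 = 0.44 kcal/mol.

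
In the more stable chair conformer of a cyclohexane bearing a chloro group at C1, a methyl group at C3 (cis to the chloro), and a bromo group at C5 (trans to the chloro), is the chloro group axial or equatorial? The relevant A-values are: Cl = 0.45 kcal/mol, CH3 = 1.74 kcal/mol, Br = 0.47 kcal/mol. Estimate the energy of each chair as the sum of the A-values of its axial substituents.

equatorial

Chair I (chloro axial, methyl axial, bromo equatorial): E = 2.19 kcal/mol.
Chair II (chloro equatorial, methyl equatorial, bromo axial): E = 0.47 kcal/mol.
Chair II is the more stable (lower-energy) conformer, and in that chair the chloro group is equatorial.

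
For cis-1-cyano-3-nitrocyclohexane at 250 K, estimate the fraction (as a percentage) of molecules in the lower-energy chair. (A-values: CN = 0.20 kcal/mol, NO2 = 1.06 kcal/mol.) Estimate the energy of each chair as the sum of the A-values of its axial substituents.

92.7%

C1 and C3 have the same parity, so for the cis isomer the two substituents are e,e in one chair and a,a in the other.
Chair I (cyano axial, nitro axial): E = 1.26 kcal/mol; chair II (cyano equatorial, nitro equatorial): E = 0.00 kcal/mol.
ΔG = 1.26 kcal/mol between the two chairs.
K = exp(ΔG/RT) with R = 1.987×10⁻³ kcal mol⁻¹ K⁻¹ and T = 250 K gives K ≈ 12.6.
Fraction in the lower-energy chair = K/(K+1) = 92.7%.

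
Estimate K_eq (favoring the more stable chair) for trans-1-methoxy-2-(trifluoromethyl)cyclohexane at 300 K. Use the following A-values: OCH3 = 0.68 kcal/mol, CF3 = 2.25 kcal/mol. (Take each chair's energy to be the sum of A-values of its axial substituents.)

C1 and C2 have opposite parity, so for the trans isomer the two substituents are e,e in one chair and a,a in the other.
Chair I (methoxy axial, trifluoromethyl axial): E = 2.93 kcal/mol; chair II (methoxy equatorial, trifluoromethyl equatorial): E = 0.00 kcal/mol.
ΔG = 2.93 kcal/mol between the two chairs.
K = exp(ΔG/RT) with R = 1.987×10⁻³ kcal mol⁻¹ K⁻¹ and T = 300 K gives K ≈ 136.

K ≈ 136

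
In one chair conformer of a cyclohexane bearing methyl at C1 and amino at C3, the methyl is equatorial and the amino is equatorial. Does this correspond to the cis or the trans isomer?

cis

C1 and C3 have the same parity, so their axial bonds point in the same direction.
With same-parity carbons, two substituents on the same face are both axial or both equatorial; opposite faces give one of each.
Here the groups are equatorial/equatorial → same face → cis.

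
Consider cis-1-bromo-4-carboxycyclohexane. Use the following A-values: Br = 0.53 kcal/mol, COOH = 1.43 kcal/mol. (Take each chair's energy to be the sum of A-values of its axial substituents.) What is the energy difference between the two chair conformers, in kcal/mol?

0.90 kcal/mol

C1 and C4 have opposite parity, so for the cis isomer the two substituents are one axial and one equatorial in each chair.
Chair I (bromo axial, carboxyl equatorial): E = 0.53 kcal/mol.
Chair II (bromo equatorial, carboxyl axial): E = 1.43 kcal/mol.
ΔE = 1.43 − 0.53 = 0.90 kcal/mol; chair I is more stable.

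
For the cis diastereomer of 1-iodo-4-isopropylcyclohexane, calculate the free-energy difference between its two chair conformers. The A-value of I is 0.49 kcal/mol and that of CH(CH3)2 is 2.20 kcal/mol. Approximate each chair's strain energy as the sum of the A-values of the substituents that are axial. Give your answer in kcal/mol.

C1 and C4 have opposite parity, so for the cis isomer the two substituents are one axial and one equatorial in each chair.
Chair I (iodo axial, isopropyl equatorial): E = 0.49 kcal/mol.
Chair II (iodo equatorial, isopropyl axial): E = 2.20 kcal/mol.
ΔE = 2.20 − 0.49 = 1.71 kcal/mol; chair I is more stable.

1.71 kcal/mol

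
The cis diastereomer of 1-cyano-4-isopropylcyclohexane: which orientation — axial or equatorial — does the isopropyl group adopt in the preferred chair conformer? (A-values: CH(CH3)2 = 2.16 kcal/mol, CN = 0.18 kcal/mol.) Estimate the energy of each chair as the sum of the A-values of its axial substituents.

C1 and C4 have opposite parity, so for the cis isomer the two substituents are one axial and one equatorial in each chair.
Chair I (isopropyl axial, cyano equatorial): E = 2.16 kcal/mol.
Chair II (isopropyl equatorial, cyano axial): E = 0.18 kcal/mol.
Chair II is the more stable (lower-energy) conformer, and in that chair the isopropyl group is equatorial.

equatorial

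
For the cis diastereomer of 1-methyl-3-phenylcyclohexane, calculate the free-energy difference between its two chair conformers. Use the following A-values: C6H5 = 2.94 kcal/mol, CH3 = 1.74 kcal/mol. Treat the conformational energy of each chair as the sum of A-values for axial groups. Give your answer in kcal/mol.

C1 and C3 have the same parity, so for the cis isomer the two substituents are e,e in one chair and a,a in the other.
Chair I (phenyl axial, methyl axial): E = 4.68 kcal/mol.
Chair II (phenyl equatorial, methyl equatorial): E = 0.00 kcal/mol.
ΔE = 4.68 − 0.00 = 4.68 kcal/mol; chair II is more stable.

4.68 kcal/mol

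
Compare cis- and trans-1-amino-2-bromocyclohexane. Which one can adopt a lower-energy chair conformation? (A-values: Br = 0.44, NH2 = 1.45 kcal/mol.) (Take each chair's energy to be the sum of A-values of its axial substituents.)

trans

At 1,2 positions (parity opposite): cis → (a,e or e,a); trans → (e,e or a,a).
Best chair for cis: E = 0.44 kcal/mol; best chair for trans: E = 0.00 kcal/mol.
The trans isomer is lower by 0.44 kcal/mol.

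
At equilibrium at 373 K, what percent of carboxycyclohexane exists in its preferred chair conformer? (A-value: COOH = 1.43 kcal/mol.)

One chair has the carboxyl group axial (E = 1.43 kcal/mol) and the other has it equatorial (E = 0).
ΔG = 1.43 kcal/mol between the two chairs.
K = exp(ΔG/RT) with R = 1.987×10⁻³ kcal mol⁻¹ K⁻¹ and T = 373 K gives K ≈ 6.89.
Fraction in the lower-energy chair = K/(K+1) = 87.3%.

87.3%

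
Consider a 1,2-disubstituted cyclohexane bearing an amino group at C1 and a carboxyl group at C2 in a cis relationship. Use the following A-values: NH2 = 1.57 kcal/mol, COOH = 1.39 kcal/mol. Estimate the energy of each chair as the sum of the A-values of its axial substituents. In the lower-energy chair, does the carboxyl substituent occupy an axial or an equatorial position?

axial

C1 and C2 have opposite parity, so for the cis isomer the two substituents are one axial and one equatorial in each chair.
Chair I (amino axial, carboxyl equatorial): E = 1.57 kcal/mol.
Chair II (amino equatorial, carboxyl axial): E = 1.39 kcal/mol.
Chair II is the more stable (lower-energy) conformer, and in that chair the carboxyl group is axial.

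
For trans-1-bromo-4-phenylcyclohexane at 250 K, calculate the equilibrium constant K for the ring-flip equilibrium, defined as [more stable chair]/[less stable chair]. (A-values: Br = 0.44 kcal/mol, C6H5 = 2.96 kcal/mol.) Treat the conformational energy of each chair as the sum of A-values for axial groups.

C1 and C4 have opposite parity, so for the trans isomer the two substituents are e,e in one chair and a,a in the other.
Chair I (bromo axial, phenyl axial): E = 3.40 kcal/mol; chair II (bromo equatorial, phenyl equatorial): E = 0.00 kcal/mol.
ΔG = 3.40 kcal/mol between the two chairs.
K = exp(ΔG/RT) with R = 1.987×10⁻³ kcal mol⁻¹ K⁻¹ and T = 250 K gives K ≈ 939.

K ≈ 939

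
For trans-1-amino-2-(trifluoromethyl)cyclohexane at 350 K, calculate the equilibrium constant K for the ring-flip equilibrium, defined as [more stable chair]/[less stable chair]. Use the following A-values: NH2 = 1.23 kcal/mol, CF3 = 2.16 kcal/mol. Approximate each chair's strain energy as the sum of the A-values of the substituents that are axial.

K ≈ 131

C1 and C2 have opposite parity, so for the trans isomer the two substituents are e,e in one chair and a,a in the other.
Chair I (amino axial, trifluoromethyl axial): E = 3.39 kcal/mol; chair II (amino equatorial, trifluoromethyl equatorial): E = 0.00 kcal/mol.
ΔG = 3.39 kcal/mol between the two chairs.
K = exp(ΔG/RT) with R = 1.987×10⁻³ kcal mol⁻¹ K⁻¹ and T = 350 K gives K ≈ 131.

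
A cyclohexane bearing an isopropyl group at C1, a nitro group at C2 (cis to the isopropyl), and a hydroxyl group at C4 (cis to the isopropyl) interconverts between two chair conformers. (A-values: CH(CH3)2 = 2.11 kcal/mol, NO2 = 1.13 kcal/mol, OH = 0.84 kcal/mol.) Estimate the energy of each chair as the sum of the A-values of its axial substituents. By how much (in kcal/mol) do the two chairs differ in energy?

Chair I (isopropyl axial, nitro equatorial, hydroxyl equatorial): E = 2.11 kcal/mol.
Chair II (isopropyl equatorial, nitro axial, hydroxyl axial): E = 1.97 kcal/mol.
ΔE = 2.11 − 1.97 = 0.14 kcal/mol; chair II is more stable.

0.14 kcal/mol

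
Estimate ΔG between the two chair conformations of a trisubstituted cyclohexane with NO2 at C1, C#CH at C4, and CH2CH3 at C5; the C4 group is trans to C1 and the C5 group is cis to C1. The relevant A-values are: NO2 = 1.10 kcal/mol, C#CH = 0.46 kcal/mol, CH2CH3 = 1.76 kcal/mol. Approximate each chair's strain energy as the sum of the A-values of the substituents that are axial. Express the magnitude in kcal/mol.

3.32 kcal/mol

Chair I (nitro axial, ethynyl axial, ethyl axial): E = 3.32 kcal/mol.
Chair II (nitro equatorial, ethynyl equatorial, ethyl equatorial): E = 0.00 kcal/mol.
ΔE = 3.32 − 0.00 = 3.32 kcal/mol; chair II is more stable.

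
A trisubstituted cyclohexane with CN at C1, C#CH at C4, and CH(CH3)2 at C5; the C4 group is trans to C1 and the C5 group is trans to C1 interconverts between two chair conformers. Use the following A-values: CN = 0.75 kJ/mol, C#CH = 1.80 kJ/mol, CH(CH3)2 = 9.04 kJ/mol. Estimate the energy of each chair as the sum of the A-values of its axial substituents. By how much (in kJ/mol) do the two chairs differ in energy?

Chair I (cyano axial, ethynyl axial, isopropyl equatorial): E = 2.55 kJ/mol.
Chair II (cyano equatorial, ethynyl equatorial, isopropyl axial): E = 9.04 kJ/mol.
ΔE = 9.04 − 2.55 = 6.49 kJ/mol; chair I is more stable.

6.49 kJ/mol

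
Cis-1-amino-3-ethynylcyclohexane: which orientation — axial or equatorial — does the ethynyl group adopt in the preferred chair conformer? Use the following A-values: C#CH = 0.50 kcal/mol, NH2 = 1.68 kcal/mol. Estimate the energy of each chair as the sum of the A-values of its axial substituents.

C1 and C3 have the same parity, so for the cis isomer the two substituents are e,e in one chair and a,a in the other.
Chair I (ethynyl axial, amino axial): E = 2.18 kcal/mol.
Chair II (ethynyl equatorial, amino equatorial): E = 0.00 kcal/mol.
Chair II is the more stable (lower-energy) conformer, and in that chair the ethynyl group is equatorial.

equatorial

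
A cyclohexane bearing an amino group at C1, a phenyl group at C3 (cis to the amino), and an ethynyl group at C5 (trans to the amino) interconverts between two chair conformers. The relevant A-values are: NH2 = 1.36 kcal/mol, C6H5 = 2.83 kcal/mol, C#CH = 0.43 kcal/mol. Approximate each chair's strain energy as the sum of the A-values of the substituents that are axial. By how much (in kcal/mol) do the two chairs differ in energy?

3.76 kcal/mol

Chair I (amino axial, phenyl axial, ethynyl equatorial): E = 4.19 kcal/mol.
Chair II (amino equatorial, phenyl equatorial, ethynyl axial): E = 0.43 kcal/mol.
ΔE = 4.19 − 0.43 = 3.76 kcal/mol; chair II is more stable.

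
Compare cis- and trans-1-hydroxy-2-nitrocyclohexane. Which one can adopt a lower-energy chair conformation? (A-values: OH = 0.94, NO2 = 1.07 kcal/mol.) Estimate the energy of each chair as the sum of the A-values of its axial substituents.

At 1,2 positions (parity opposite): cis → (a,e or e,a); trans → (e,e or a,a).
Best chair for cis: E = 0.94 kcal/mol; best chair for trans: E = 0.00 kcal/mol.
The trans isomer is lower by 0.94 kcal/mol.

trans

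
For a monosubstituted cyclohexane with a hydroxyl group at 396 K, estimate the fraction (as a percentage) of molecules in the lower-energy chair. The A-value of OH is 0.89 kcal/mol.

One chair has the hydroxyl group axial (E = 0.89 kcal/mol) and the other has it equatorial (E = 0).
ΔG = 0.89 kcal/mol between the two chairs.
K = exp(ΔG/RT) with R = 1.987×10⁻³ kcal mol⁻¹ K⁻¹ and T = 396 K gives K ≈ 3.1.
Fraction in the lower-energy chair = K/(K+1) = 75.6%.

75.6%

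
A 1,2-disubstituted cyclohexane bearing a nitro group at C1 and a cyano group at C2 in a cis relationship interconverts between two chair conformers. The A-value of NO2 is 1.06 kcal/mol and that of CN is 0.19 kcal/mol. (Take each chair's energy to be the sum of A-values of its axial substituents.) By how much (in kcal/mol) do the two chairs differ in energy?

0.87 kcal/mol

C1 and C2 have opposite parity, so for the cis isomer the two substituents are one axial and one equatorial in each chair.
Chair I (nitro axial, cyano equatorial): E = 1.06 kcal/mol.
Chair II (nitro equatorial, cyano axial): E = 0.19 kcal/mol.
ΔE = 1.06 − 0.19 = 0.87 kcal/mol; chair II is more stable.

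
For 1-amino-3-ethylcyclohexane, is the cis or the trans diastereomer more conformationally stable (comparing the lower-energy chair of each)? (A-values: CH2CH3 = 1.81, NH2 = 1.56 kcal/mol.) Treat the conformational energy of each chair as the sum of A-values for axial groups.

cis

At 1,3 positions (parity same): cis → (e,e or a,a); trans → (a,e or e,a).
Best chair for cis: E = 0.00 kcal/mol; best chair for trans: E = 1.56 kcal/mol.
The cis isomer is lower by 1.56 kcal/mol.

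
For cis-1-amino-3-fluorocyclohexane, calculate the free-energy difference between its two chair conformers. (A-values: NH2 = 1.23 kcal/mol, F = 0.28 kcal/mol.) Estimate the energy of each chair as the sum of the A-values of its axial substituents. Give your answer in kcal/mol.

C1 and C3 have the same parity, so for the cis isomer the two substituents are e,e in one chair and a,a in the other.
Chair I (amino axial, fluoro axial): E = 1.51 kcal/mol.
Chair II (amino equatorial, fluoro equatorial): E = 0.00 kcal/mol.
ΔE = 1.51 − 0.00 = 1.51 kcal/mol; chair II is more stable.

1.51 kcal/mol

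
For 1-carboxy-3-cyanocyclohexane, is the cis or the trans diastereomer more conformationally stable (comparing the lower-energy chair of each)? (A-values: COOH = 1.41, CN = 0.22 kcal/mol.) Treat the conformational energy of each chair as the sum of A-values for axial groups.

At 1,3 positions (parity same): cis → (e,e or a,a); trans → (a,e or e,a).
Best chair for cis: E = 0.00 kcal/mol; best chair for trans: E = 0.22 kcal/mol.
The cis isomer is lower by 0.22 kcal/mol.

cis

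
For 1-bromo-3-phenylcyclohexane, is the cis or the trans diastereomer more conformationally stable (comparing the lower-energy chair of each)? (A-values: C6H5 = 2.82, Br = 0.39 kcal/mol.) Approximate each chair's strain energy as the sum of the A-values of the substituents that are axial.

At 1,3 positions (parity same): cis → (e,e or a,a); trans → (a,e or e,a).
Best chair for cis: E = 0.00 kcal/mol; best chair for trans: E = 0.39 kcal/mol.
The cis isomer is lower by 0.39 kcal/mol.

cis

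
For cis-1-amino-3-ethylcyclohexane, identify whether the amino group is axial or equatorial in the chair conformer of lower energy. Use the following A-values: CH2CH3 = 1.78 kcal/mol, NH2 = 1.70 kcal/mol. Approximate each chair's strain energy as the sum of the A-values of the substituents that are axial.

equatorial

C1 and C3 have the same parity, so for the cis isomer the two substituents are e,e in one chair and a,a in the other.
Chair I (ethyl axial, amino axial): E = 3.48 kcal/mol.
Chair II (ethyl equatorial, amino equatorial): E = 0.00 kcal/mol.
Chair II is the more stable (lower-energy) conformer, and in that chair the amino group is equatorial.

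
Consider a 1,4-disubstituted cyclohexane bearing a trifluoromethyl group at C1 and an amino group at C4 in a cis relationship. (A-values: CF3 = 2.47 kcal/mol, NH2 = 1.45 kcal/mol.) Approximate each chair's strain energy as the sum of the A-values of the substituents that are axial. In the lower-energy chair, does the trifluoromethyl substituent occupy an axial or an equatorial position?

equatorial

C1 and C4 have opposite parity, so for the cis isomer the two substituents are one axial and one equatorial in each chair.
Chair I (trifluoromethyl axial, amino equatorial): E = 2.47 kcal/mol.
Chair II (trifluoromethyl equatorial, amino axial): E = 1.45 kcal/mol.
Chair II is the more stable (lower-energy) conformer, and in that chair the trifluoromethyl group is equatorial.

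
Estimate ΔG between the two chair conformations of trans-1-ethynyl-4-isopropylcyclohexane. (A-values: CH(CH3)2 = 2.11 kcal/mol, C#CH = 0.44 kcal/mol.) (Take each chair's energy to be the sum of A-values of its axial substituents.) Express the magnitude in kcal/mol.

2.55 kcal/mol

C1 and C4 have opposite parity, so for the trans isomer the two substituents are e,e in one chair and a,a in the other.
Chair I (isopropyl axial, ethynyl axial): E = 2.55 kcal/mol.
Chair II (isopropyl equatorial, ethynyl equatorial): E = 0.00 kcal/mol.
ΔE = 2.55 − 0.00 = 2.55 kcal/mol; chair II is more stable.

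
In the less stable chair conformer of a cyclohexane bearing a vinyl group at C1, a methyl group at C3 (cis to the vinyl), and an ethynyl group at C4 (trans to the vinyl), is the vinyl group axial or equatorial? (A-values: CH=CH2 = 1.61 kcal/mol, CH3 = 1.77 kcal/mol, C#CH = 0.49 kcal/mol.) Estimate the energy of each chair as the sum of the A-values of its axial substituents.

Chair I (vinyl axial, methyl axial, ethynyl axial): E = 3.87 kcal/mol.
Chair II (vinyl equatorial, methyl equatorial, ethynyl equatorial): E = 0.00 kcal/mol.
Chair I is the less stable (higher-energy) conformer, and in that chair the vinyl group is axial.

axial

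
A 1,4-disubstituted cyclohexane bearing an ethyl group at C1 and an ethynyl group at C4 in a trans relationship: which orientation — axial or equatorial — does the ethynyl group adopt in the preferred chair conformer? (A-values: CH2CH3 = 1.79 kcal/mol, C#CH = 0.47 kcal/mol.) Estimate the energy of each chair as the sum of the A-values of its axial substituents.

C1 and C4 have opposite parity, so for the trans isomer the two substituents are e,e in one chair and a,a in the other.
Chair I (ethyl axial, ethynyl axial): E = 2.26 kcal/mol.
Chair II (ethyl equatorial, ethynyl equatorial): E = 0.00 kcal/mol.
Chair II is the more stable (lower-energy) conformer, and in that chair the ethynyl group is equatorial.

equatorial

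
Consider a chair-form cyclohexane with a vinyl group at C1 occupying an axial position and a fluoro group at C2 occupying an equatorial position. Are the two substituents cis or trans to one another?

cis

C1 and C2 have opposite parity, so their axial bonds point in opposite directions.
With opposite-parity carbons, two substituents on the same face are one axial and one equatorial; opposite faces give both axial or both equatorial.
Here the groups are axial/equatorial → same face → cis.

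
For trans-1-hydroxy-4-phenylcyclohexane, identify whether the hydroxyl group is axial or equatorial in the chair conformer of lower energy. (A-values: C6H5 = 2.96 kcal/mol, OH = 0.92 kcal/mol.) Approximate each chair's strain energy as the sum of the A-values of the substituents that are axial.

equatorial

C1 and C4 have opposite parity, so for the trans isomer the two substituents are e,e in one chair and a,a in the other.
Chair I (phenyl axial, hydroxyl axial): E = 3.88 kcal/mol.
Chair II (phenyl equatorial, hydroxyl equatorial): E = 0.00 kcal/mol.
Chair II is the more stable (lower-energy) conformer, and in that chair the hydroxyl group is equatorial.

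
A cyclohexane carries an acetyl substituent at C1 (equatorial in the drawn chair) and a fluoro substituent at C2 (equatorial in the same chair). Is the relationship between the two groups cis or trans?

C1 and C2 have opposite parity, so their axial bonds point in opposite directions.
With opposite-parity carbons, two substituents on the same face are one axial and one equatorial; opposite faces give both axial or both equatorial.
Here the groups are equatorial/equatorial → opposite face → trans.

trans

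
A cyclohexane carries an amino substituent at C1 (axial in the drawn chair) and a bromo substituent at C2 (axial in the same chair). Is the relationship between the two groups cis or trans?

C1 and C2 have opposite parity, so their axial bonds point in opposite directions.
With opposite-parity carbons, two substituents on the same face are one axial and one equatorial; opposite faces give both axial or both equatorial.
Here the groups are axial/axial → opposite face → trans.

trans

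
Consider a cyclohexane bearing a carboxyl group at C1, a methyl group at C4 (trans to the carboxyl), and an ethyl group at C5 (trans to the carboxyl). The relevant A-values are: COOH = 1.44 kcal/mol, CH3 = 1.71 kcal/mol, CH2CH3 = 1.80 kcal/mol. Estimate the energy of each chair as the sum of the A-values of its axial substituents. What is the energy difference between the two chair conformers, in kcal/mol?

1.35 kcal/mol

Chair I (carboxyl axial, methyl axial, ethyl equatorial): E = 3.15 kcal/mol.
Chair II (carboxyl equatorial, methyl equatorial, ethyl axial): E = 1.80 kcal/mol.
ΔE = 3.15 − 1.80 = 1.35 kcal/mol; chair II is more stable.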